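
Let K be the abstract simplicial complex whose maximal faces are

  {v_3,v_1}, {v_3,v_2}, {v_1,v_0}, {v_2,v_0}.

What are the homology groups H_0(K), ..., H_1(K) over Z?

H_0 ≅ Z,  H_1 ≅ Z.

Take the total order v_0 < v_1 < v_2 < v_3 on the vertex set. Then K (dimension 1) consists of the simplices:

  0-simplices (4): [v_0], [v_1], [v_2], [v_3]
  1-simplices (4): [v_0,v_1], [v_0,v_2], [v_1,v_3], [v_2,v_3]

giving chain groups C_0 ≅ Z^4, C_1 ≅ Z^4.

∂_1: C_1 → C_0 maps an edge to its endpoints' difference, ∂[p,q] = q − p. For instance
  ∂[v_2,v_3] = [v_3] − [v_2].
As a 4×4 matrix over Z this has rank 3, with invariant factors (1,1,1).

Now H_k = ker ∂_k / im ∂_{k+1}, so:

  H_0: rank C_0 − rank ∂_1 = 4 − 3 = 1, and the invariant factors of ∂_1 are all 1, so H_0 = Z.
  H_1: rank ker ∂_1 − rank ∂_2 = (4 − 3) − 0 = 1, and there is no ∂_2, so H_1 = Z.

As a check, the Euler characteristic is 4 − 4 = 0, which agrees with 1 − 1 = 0.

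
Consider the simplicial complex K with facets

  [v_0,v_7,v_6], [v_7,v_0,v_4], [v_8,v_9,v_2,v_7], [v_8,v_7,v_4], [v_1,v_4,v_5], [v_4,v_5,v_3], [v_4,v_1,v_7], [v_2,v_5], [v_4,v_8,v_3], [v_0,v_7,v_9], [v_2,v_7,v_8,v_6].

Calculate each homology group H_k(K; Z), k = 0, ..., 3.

H_0 = Z,  H_1 = Z,  H_2 = 0,  H_3 = 0.

Fix the vertex order v_0 < v_1 < v_2 < v_3 < v_4 < v_5 < v_6 < v_7 < v_8 < v_9 and write every simplex with vertices in increasing order. Then dim K = 3 and the simplices of K are:

  0-simplices (10): [v_0], [v_1], [v_2], [v_3], [v_4], [v_5], [v_6], [v_7], [v_8], [v_9]
  1-simplices (23): (23 of them)
  2-simplices (15): (15 of them)
  3-simplices (2): [v_2,v_6,v_7,v_8], [v_2,v_7,v_8,v_9]

Hence C_0 ≅ Z^10, C_1 ≅ Z^23, C_2 ≅ Z^15, C_3 ≅ Z^2.

∂_1: C_1 → C_0 maps an edge to its endpoints' difference, ∂[p,q] = q − p. For instance
  ∂[v_0,v_4] = [v_4] − [v_0].
The resulting 10×23 matrix has rank 9, and its Smith normal form has invariant factors (1,1,1,1,1,1,1,1,1).

∂_2: C_2 → C_1 sends each 2-simplex [p,q,r] to [q,r] − [p,r] + [p,q]. For instance
  ∂[v_4,v_7,v_8] = [v_7,v_8] − [v_4,v_8] + [v_4,v_7],
  ∂[v_2,v_6,v_8] = [v_6,v_8] − [v_2,v_8] + [v_2,v_6].
As a 23×15 matrix over Z this has rank 13, with invariant factors (1,1,1,1,1,1,1,1,1,1,1,1,1).

Boundary ∂_3: C_3 → C_2 sends each 3-simplex σ to the alternating sum Σ_i (−1)^i (σ with its i-th vertex removed). For instance
  ∂[v_2,v_7,v_8,v_9] = [v_7,v_8,v_9] − [v_2,v_8,v_9] + [v_2,v_7,v_9] − [v_2,v_7,v_8],
  ∂[v_2,v_6,v_7,v_8] = [v_6,v_7,v_8] − [v_2,v_7,v_8] + [v_2,v_6,v_8] − [v_2,v_6,v_7].
The 15×2 boundary matrix has rank 2 and Smith normal form diag(1,1).

Computing H_k = (kernel of ∂_k) / (image of ∂_{k+1}):

  H_0: rank C_0 − rank ∂_1 = 10 − 9 = 1, and the invariant factors of ∂_1 are all 1, so H_0 = Z.
  H_1: rank ker ∂_1 − rank ∂_2 = (23 − 9) − 13 = 1, and the invariant factors of ∂_2 are all 1, so H_1 = Z.
  H_2: rank ker ∂_2 − rank ∂_3 = (15 − 13) − 2 = 0, and the invariant factors of ∂_3 are all 1, so H_2 = 0.
  H_3: rank ker ∂_3 − rank ∂_4 = (2 − 2) − 0 = 0, and there is no ∂_4, so H_3 = 0.

As a check, the Euler characteristic is 10 − 23 + 15 − 2 = 0, which agrees with 1 − 1 + 0 − 0 = 0.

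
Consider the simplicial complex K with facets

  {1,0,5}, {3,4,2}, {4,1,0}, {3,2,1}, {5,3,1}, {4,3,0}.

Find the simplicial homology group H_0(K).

H_0 ≅ Z.

We work with the vertex ordering 0 < 1 < 2 < 3 < 4 < 5. The simplices of K, each written with vertices in increasing order, are:

  0-simplices (6): [0], [1], [2], [3], [4], [5]
  1-simplices (12): [0,1], [0,3], [0,4], [0,5], [1,2], [1,3], [1,4], [1,5], [2,3], [2,4], [3,4], [3,5]
  2-simplices (6): [0,1,4], [0,1,5], [0,3,4], [1,2,3], [1,3,5], [2,3,4]

so the chain groups are C_0 ≅ Z^6, C_1 ≅ Z^12, C_2 ≅ Z^6.

Boundary ∂_1: C_1 → C_0 is given by ∂[p,q] = [q] − [p].
This gives a 6×12 integer matrix of rank 5; reducing to Smith normal form yields diagonal entries (1,1,1,1,1).

Boundary ∂_2: C_2 → C_1 sends each 2-simplex [p,q,r] to [q,r] − [p,r] + [p,q]. For instance
  ∂[0,1,5] = [1,5] − [0,5] + [0,1],
  ∂[1,3,5] = [3,5] − [1,5] + [1,3].
This gives a 12×6 integer matrix of rank 6; reducing to Smith normal form yields diagonal entries (1,1,1,1,1,1).

From H_k ≅ ker(∂_k) / im(∂_{k+1}) we obtain:

  H_0: rank C_0 − rank ∂_1 = 6 − 5 = 1, and the invariant factors of ∂_1 are all 1, so H_0 ≅ Z.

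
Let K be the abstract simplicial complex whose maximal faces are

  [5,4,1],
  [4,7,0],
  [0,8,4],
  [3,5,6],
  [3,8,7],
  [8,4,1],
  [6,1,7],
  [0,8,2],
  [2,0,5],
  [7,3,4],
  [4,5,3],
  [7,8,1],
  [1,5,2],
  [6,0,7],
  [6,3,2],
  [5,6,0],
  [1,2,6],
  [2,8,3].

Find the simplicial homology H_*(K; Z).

We work with the vertex ordering 0 < 1 < 2 < 3 < 4 < 5 < 6 < 7 < 8. The simplices of K, each written with vertices in increasing order, are:

  0-simplices (9): [0], [1], [2], [3], [4], [5], [6], [7], [8]
  1-simplices (27): (27 of them)
  2-simplices (18): [0,2,5], [0,2,8], [0,4,7], [0,4,8], [0,5,6], [0,6,7], [1,2,5], [1,2,6], [1,4,5], [1,4,8], [1,6,7], [1,7,8], [2,3,6], [2,3,8], [3,4,5], [3,4,7], [3,5,6], [3,7,8]

Hence C_0 ≅ Z^9, C_1 ≅ Z^27, C_2 ≅ Z^18.

∂_1: C_1 → C_0 sends each edge [p,q] (with p < q) to q − p. For instance
  ∂[3,5] = [5] − [3].
This gives a 9×27 integer matrix of rank 8; reducing to Smith normal form yields diagonal entries (1,1,1,1,1,1,1,1).

Boundary ∂_2: C_2 → C_1 acts by ∂[p,q,r] = [q,r] − [p,r] + [p,q]. For instance
  ∂[0,4,8] = [4,8] − [0,8] + [0,4],
  ∂[3,4,5] = [4,5] − [3,5] + [3,4].
This gives a 27×18 integer matrix of rank 18; reducing to Smith normal form yields diagonal entries (1,1,1,1,1,1,1,1,1,1,1,1,1,1,1,1,1,2).

Reading off H_k = ker ∂_k / im ∂_{k+1}:

  H_0: rank C_0 − rank ∂_1 = 9 − 8 = 1, and the invariant factors of ∂_1 are all 1, so H_0 ≅ Z.
  H_1: rank ker ∂_1 − rank ∂_2 = (27 − 8) − 18 = 1, and ∂_2 has invariant factor 2 > 1, so H_1 ≅ Z ⊕ Z/2.
  H_2: rank ker ∂_2 − rank ∂_3 = (18 − 18) − 0 = 0, and there is no ∂_3, so H_2 ≅ 0.

As a check, the Euler characteristic is 9 − 27 + 18 = 0, which agrees with 1 − 1 + 0 = 0.

H_0 = Z,  H_1 = Z ⊕ Z/2,  H_2 = 0.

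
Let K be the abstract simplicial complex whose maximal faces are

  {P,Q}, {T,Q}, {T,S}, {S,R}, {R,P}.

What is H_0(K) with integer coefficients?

H_0 ≅ Z.

Fix the vertex order P < Q < R < S < T and write every simplex with vertices in increasing order. Then dim K = 1 and the simplices of K are:

  0-simplices (5): P, Q, R, S, T
  1-simplices (5): PQ, PR, QT, RS, ST

Hence C_0 ≅ Z^5, C_1 ≅ Z^5.

∂_1: C_1 → C_0 sends each edge [p,q] (with p < q) to q − p. For instance
  ∂PQ = Q − P.
The resulting 5×5 matrix has rank 4, and its Smith normal form has invariant factors (1,1,1,1).

From H_k ≅ ker(∂_k) / im(∂_{k+1}) we obtain:

  H_0: rank C_0 − rank ∂_1 = 5 − 4 = 1, and the invariant factors of ∂_1 are all 1, so H_0 = Z.

(K is a triangulation of the circle S^1.)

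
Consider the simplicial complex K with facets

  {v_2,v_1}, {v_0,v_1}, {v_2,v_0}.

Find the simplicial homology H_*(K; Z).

H_0 = Z,  H_1 = Z.

Fix the vertex order v_0 < v_1 < v_2 and write every simplex with vertices in increasing order. Then dim K = 1 and the simplices of K are:

  0-simplices (3): [v_0], [v_1], [v_2]
  1-simplices (3): [v_0,v_1], [v_0,v_2], [v_1,v_2]

so the chain groups are C_0 ≅ Z^3, C_1 ≅ Z^3.

Boundary ∂_1: C_1 → C_0 maps an edge to its endpoints' difference, ∂[p,q] = q − p. For instance
  ∂[v_0,v_2] = [v_2] − [v_0].
This gives a 3×3 integer matrix of rank 2; reducing to Smith normal form yields diagonal entries (1,1).

Reading off H_k = ker ∂_k / im ∂_{k+1}:

  H_0: rank C_0 − rank ∂_1 = 3 − 2 = 1, and the invariant factors of ∂_1 are all 1, so H_0 = Z.
  H_1: rank ker ∂_1 − rank ∂_2 = (3 − 2) − 0 = 1, and there is no ∂_2, so H_1 = Z.

As a check, the Euler characteristic is 3 − 3 = 0, which agrees with 1 − 1 = 0.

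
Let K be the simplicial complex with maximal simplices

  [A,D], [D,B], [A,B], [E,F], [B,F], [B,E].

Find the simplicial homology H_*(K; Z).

H_0 = Z,  H_1 = Z^2.

K has 5 vertices, 6 edges.
rank ∂_0 = 0, rank ∂_1 = 4 ⇒ b_0 = 5 − 0 − 4 = 1; all invariant factors of ∂_1 are 1 so no torsion. So H_0 = Z.
rank ∂_1 = 4, rank ∂_2 = 0 ⇒ b_1 = 6 − 4 − 0 = 2. So H_1 = Z^2.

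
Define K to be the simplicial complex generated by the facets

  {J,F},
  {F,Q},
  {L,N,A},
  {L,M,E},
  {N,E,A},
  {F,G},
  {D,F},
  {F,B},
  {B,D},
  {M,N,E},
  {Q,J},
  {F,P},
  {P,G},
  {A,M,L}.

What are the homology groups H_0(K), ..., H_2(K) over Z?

H_0 ≅ Z^2,  H_1 ≅ Z^4,  H_2 = 0.

Fix the vertex order A < B < D < E < F < G < J < L < M < N < P < Q and write every simplex with vertices in increasing order. Then dim K = 2 and the simplices of K are:

  0-simplices (12): A, B, D, E, F, G, J, L, M, N, P, Q
  1-simplices (19): AE, AL, AM, AN, BD, BF, DF, EL, EM, EN, FG, FJ, FP, FQ, GP, JQ, LM, LN, MN
  2-simplices (5): AEN, ALM, ALN, ELM, EMN

so the chain groups are C_0 ≅ Z^12, C_1 ≅ Z^19, C_2 ≅ Z^5.

∂_1: C_1 → C_0 sends each edge [p,q] (with p < q) to q − p. For instance
  ∂EM = M − E.
The resulting 12×19 matrix has rank 10, and its Smith normal form has invariant factors (1,1,1,1,1,1,1,1,1,1).

Boundary ∂_2: C_2 → C_1 sends each 2-simplex [p,q,r] to [q,r] − [p,r] + [p,q]. For instance
  ∂ALN = LN − AN + AL,
  ∂ALM = LM − AM + AL.
As a 19×5 matrix over Z this has rank 5, with invariant factors (1,1,1,1,1).

Computing H_k = (kernel of ∂_k) / (image of ∂_{k+1}):

  H_0: rank C_0 − rank ∂_1 = 12 − 10 = 2, and the invariant factors of ∂_1 are all 1, so H_0 ≅ Z^2.
  H_1: rank ker ∂_1 − rank ∂_2 = (19 − 10) − 5 = 4, and the invariant factors of ∂_2 are all 1, so H_1 ≅ Z^4.
  H_2: rank ker ∂_2 − rank ∂_3 = (5 − 5) − 0 = 0, and there is no ∂_3, so H_2 ≅ 0.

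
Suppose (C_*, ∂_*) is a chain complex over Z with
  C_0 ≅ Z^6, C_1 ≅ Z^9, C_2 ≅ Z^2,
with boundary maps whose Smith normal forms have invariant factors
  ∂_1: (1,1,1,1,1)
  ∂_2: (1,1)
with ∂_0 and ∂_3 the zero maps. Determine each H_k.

H_0 ≅ Z,  H_1 ≅ Z^2,  H_2 = 0.

H_0: b_0 = 6 − 0 − 5 = 1; torsion from ∂_1 factors > 1: none. So H_0 ≅ Z.
H_1: b_1 = 9 − 5 − 2 = 2; torsion from ∂_2 factors > 1: none. So H_1 ≅ Z^2.
H_2: b_2 = 2 − 2 − 0 = 0; torsion from ∂_3 factors > 1: none. So H_2 ≅ 0.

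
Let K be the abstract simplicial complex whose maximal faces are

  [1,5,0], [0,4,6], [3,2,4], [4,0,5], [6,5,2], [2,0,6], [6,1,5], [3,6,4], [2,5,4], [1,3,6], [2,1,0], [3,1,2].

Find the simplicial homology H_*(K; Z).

Fix the vertex order 0 < 1 < 2 < 3 < 4 < 5 < 6 and write every simplex with vertices in increasing order. Then dim K = 2 and the simplices of K are:

  0-simplices (7): [0], [1], [2], [3], [4], [5], [6]
  1-simplices (18): [0,1], [0,2], [0,4], [0,5], [0,6], [1,2], [1,3], [1,5], [1,6], [2,3], [2,4], [2,5], [2,6], [3,4], [3,6], [4,5], [4,6], [5,6]
  2-simplices (12): [0,1,2], [0,1,5], [0,2,6], [0,4,5], [0,4,6], [1,2,3], [1,3,6], [1,5,6], [2,3,4], [2,4,5], [2,5,6], [3,4,6]

giving chain groups C_0 ≅ Z^7, C_1 ≅ Z^18, C_2 ≅ Z^12.

∂_1: C_1 → C_0 maps an edge to its endpoints' difference, ∂[p,q] = q − p. For instance
  ∂[2,4] = [4] − [2].
The 7×18 boundary matrix has rank 6 and Smith normal form diag(1,1,1,1,1,1).

∂_2: C_2 → C_1 acts by ∂[p,q,r] = [q,r] − [p,r] + [p,q]. For instance
  ∂[0,1,5] = [1,5] − [0,5] + [0,1],
  ∂[3,4,6] = [4,6] − [3,6] + [3,4].
The resulting 18×12 matrix has rank 12, and its Smith normal form has invariant factors (1,1,1,1,1,1,1,1,1,1,1,2).

Reading off H_k = ker ∂_k / im ∂_{k+1}:

  H_0: rank C_0 − rank ∂_1 = 7 − 6 = 1, and the invariant factors of ∂_1 are all 1, so H_0 ≅ Z.
  H_1: rank ker ∂_1 − rank ∂_2 = (18 − 6) − 12 = 0, and ∂_2 has invariant factor 2 > 1, so H_1 ≅ Z/2Z.
  H_2: rank ker ∂_2 − rank ∂_3 = (12 − 12) − 0 = 0, and there is no ∂_3, so H_2 ≅ 0.

H_0 = Z,  H_1 = Z/2Z,  H_2 = 0.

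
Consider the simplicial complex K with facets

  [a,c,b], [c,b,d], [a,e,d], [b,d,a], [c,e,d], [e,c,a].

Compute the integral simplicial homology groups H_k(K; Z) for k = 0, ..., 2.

Order the vertices as a < b < c < d < e. Listing each simplex with vertices in this order, K has dimension 2 with simplices:

  0-simplices (5): a, b, c, d, e
  1-simplices (9): ab, ac, ad, ae, bc, bd, cd, ce, de
  2-simplices (6): abc, abd, ace, ade, bcd, cde

Hence C_0 ≅ Z^5, C_1 ≅ Z^9, C_2 ≅ Z^6.

Boundary ∂_1: C_1 → C_0 sends each edge [p,q] (with p < q) to q − p. For instance
  ∂de = e − d.
As a 5×9 matrix over Z this has rank 4, with invariant factors (1,1,1,1).

The boundary map ∂_2: C_2 → C_1 sends each 2-simplex [p,q,r] to [q,r] − [p,r] + [p,q]. For instance
  ∂abd = bd − ad + ab,
  ∂ace = ce − ae + ac.
The 9×6 boundary matrix has rank 5 and Smith normal form diag(1,1,1,1,1).

Computing H_k = (kernel of ∂_k) / (image of ∂_{k+1}):

  H_0: rank C_0 − rank ∂_1 = 5 − 4 = 1, and the invariant factors of ∂_1 are all 1, so H_0 ≅ Z.
  H_1: rank ker ∂_1 − rank ∂_2 = (9 − 4) − 5 = 0, and the invariant factors of ∂_2 are all 1, so H_1 ≅ 0.
  H_2: rank ker ∂_2 − rank ∂_3 = (6 − 5) − 0 = 1, and there is no ∂_3, so H_2 ≅ Z.

As a check, the Euler characteristic is 5 − 9 + 6 = 2, which agrees with 1 − 0 + 1 = 2.
(K is a triangulation of the 2-sphere S^2.)

H_0 ≅ Z,  H_1 = 0,  H_2 ≅ Z.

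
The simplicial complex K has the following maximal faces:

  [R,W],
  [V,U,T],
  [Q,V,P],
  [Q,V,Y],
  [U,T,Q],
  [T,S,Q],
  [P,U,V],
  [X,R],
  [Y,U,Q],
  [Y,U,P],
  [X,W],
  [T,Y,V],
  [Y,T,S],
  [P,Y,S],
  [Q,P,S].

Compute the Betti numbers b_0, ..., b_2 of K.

b_0 = 2, b_1 = 1, b_2 = 0.

Order the vertices as P < Q < R < S < T < U < V < W < X < Y. Listing each simplex with vertices in this order, K has dimension 2 with simplices:

  0-simplices (10): P, Q, R, S, T, U, V, W, X, Y
  1-simplices (21): PQ, PS, PU, PV, PY, QS, QT, QU, QV, QY, RW, RX, ST, SY, TU, TV, TY, UV, UY, VY, WX
  2-simplices (12): PQS, PQV, PSY, PUV, PUY, QST, QTU, QUY, QVY, STY, TUV, TVY

giving chain groups C_0 ≅ Z^10, C_1 ≅ Z^21, C_2 ≅ Z^12.

Boundary ∂_1: C_1 → C_0 maps an edge to its endpoints' difference, ∂[p,q] = q − p. For instance
  ∂QT = T − Q.
As a 10×21 matrix over Z this has rank 8, with invariant factors (1,1,1,1,1,1,1,1).

∂_2: C_2 → C_1 sends each 2-simplex [p,q,r] to [q,r] − [p,r] + [p,q]. For instance
  ∂PQV = QV − PV + PQ,
  ∂QUY = UY − QY + QU.
The resulting 21×12 matrix has rank 12, and its Smith normal form has invariant factors (1,1,1,1,1,1,1,1,1,1,1,2).

Computing H_k = (kernel of ∂_k) / (image of ∂_{k+1}):

  H_0: rank C_0 − rank ∂_1 = 10 − 8 = 2, and the invariant factors of ∂_1 are all 1, so H_0 = Z^2.
  H_1: rank ker ∂_1 − rank ∂_2 = (21 − 8) − 12 = 1, and ∂_2 has invariant factor 2 > 1, so H_1 = Z ⊕ Z/2Z.
  H_2: rank ker ∂_2 − rank ∂_3 = (12 − 12) − 0 = 0, and there is no ∂_3, so H_2 = 0.

As a check, the Euler characteristic is 10 − 21 + 12 = 1, which agrees with 2 − 1 + 0 = 1.

Hence the Betti numbers are b_0 = 2, b_1 = 1, b_2 = 0.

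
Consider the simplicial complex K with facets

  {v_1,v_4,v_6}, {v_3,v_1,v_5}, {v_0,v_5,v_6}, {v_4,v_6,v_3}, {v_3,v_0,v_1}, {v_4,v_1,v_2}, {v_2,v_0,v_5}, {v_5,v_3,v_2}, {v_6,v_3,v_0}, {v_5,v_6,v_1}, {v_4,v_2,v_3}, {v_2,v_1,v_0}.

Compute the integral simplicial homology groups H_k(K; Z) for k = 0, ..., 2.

Fix the vertex order v_0 < v_1 < v_2 < v_3 < v_4 < v_5 < v_6 and write every simplex with vertices in increasing order. Then dim K = 2 and the simplices of K are:

  0-simplices (7): [v_0], [v_1], [v_2], [v_3], [v_4], [v_5], [v_6]
  1-simplices (18): (18 of them)
  2-simplices (12): (12 of them)

Hence C_0 ≅ Z^7, C_1 ≅ Z^18, C_2 ≅ Z^12.

The boundary map ∂_1: C_1 → C_0 sends each edge [p,q] (with p < q) to q − p. For instance
  ∂[v_5,v_6] = [v_6] − [v_5].
The 7×18 boundary matrix has rank 6 and Smith normal form diag(1,1,1,1,1,1).

Boundary ∂_2: C_2 → C_1 acts by ∂[p,q,r] = [q,r] − [p,r] + [p,q]. For instance
  ∂[v_1,v_4,v_6] = [v_4,v_6] − [v_1,v_6] + [v_1,v_4],
  ∂[v_0,v_5,v_6] = [v_5,v_6] − [v_0,v_6] + [v_0,v_5].
The resulting 18×12 matrix has rank 12, and its Smith normal form has invariant factors (1,1,1,1,1,1,1,1,1,1,1,2).

Now H_k = ker ∂_k / im ∂_{k+1}, so:

  H_0: rank C_0 − rank ∂_1 = 7 − 6 = 1, and the invariant factors of ∂_1 are all 1, so H_0 ≅ Z.
  H_1: rank ker ∂_1 − rank ∂_2 = (18 − 6) − 12 = 0, and ∂_2 has invariant factor 2 > 1, so H_1 ≅ Z_2.
  H_2: rank ker ∂_2 − rank ∂_3 = (12 − 12) − 0 = 0, and there is no ∂_3, so H_2 ≅ 0.

As a check, the Euler characteristic is 7 − 18 + 12 = 1, which agrees with 1 − 0 + 0 = 1.

H_0 = Z,  H_1 = Z_2,  H_2 = 0.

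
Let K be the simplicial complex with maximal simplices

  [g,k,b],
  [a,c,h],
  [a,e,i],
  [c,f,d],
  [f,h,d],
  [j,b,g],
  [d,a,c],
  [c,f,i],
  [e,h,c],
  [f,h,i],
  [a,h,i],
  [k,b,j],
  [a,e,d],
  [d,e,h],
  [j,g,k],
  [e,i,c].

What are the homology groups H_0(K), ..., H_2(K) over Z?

H_0 = Z^2,  H_1 = Z/2,  H_2 = Z.

Order the vertices as a < b < c < d < e < f < g < h < i < j < k. Listing each simplex with vertices in this order, K has dimension 2 with simplices:

  0-simplices (11): a, b, c, d, e, f, g, h, i, j, k
  1-simplices (24): ac, ad, ae, ah, ai, bg, bj, bk, cd, ce, cf, ch, ci, de, df, dh, eh, ei, fh, fi, gj, gk, hi, jk
  2-simplices (16): acd, ach, ade, aei, ahi, bgj, bgk, bjk, cdf, ceh, cei, cfi, deh, dfh, fhi, gjk

Hence C_0 ≅ Z^11, C_1 ≅ Z^24, C_2 ≅ Z^16.

The boundary map ∂_1: C_1 → C_0 is given by ∂[p,q] = [q] − [p]. For instance
  ∂de = e − d.
The 11×24 boundary matrix has rank 9 and Smith normal form diag(1,1,1,1,1,1,1,1,1).

The boundary map ∂_2: C_2 → C_1 sends each 2-simplex [p,q,r] to [q,r] − [p,r] + [p,q]. For instance
  ∂fhi = hi − fi + fh,
  ∂ach = ch − ah + ac.
The resulting 24×16 matrix has rank 15, and its Smith normal form has invariant factors (1,1,1,1,1,1,1,1,1,1,1,1,1,1,2).

Reading off H_k = ker ∂_k / im ∂_{k+1}:

  H_0: rank C_0 − rank ∂_1 = 11 − 9 = 2, and the invariant factors of ∂_1 are all 1, so H_0 = Z^2.
  H_1: rank ker ∂_1 − rank ∂_2 = (24 − 9) − 15 = 0, and ∂_2 has invariant factor 2 > 1, so H_1 = Z/2.
  H_2: rank ker ∂_2 − rank ∂_3 = (16 − 15) − 0 = 1, and there is no ∂_3, so H_2 = Z.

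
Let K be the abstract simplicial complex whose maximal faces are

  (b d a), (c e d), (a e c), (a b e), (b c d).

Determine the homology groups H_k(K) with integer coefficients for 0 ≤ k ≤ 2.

Fix the vertex order a < b < c < d < e and write every simplex with vertices in increasing order. Then dim K = 2 and the simplices of K are:

  0-simplices (5): a, b, c, d, e
  1-simplices (10): ab, ac, ad, ae, bc, bd, be, cd, ce, de
  2-simplices (5): abd, abe, ace, bcd, cde

so the chain groups are C_0 ≅ Z^5, C_1 ≅ Z^10, C_2 ≅ Z^5.

∂_1: C_1 → C_0 is given by ∂[p,q] = [q] − [p].
The resulting 5×10 matrix has rank 4, and its Smith normal form has invariant factors (1,1,1,1).

Boundary ∂_2: C_2 → C_1 sends each 2-simplex [p,q,r] to [q,r] − [p,r] + [p,q]. For instance
  ∂abe = be − ae + ab,
  ∂cde = de − ce + cd.
The 10×5 boundary matrix has rank 5 and Smith normal form diag(1,1,1,1,1).

Computing H_k = (kernel of ∂_k) / (image of ∂_{k+1}):

  H_0: rank C_0 − rank ∂_1 = 5 − 4 = 1, and the invariant factors of ∂_1 are all 1, so H_0 ≅ Z.
  H_1: rank ker ∂_1 − rank ∂_2 = (10 − 4) − 5 = 1, and the invariant factors of ∂_2 are all 1, so H_1 ≅ Z.
  H_2: rank ker ∂_2 − rank ∂_3 = (5 − 5) − 0 = 0, and there is no ∂_3, so H_2 ≅ 0.

H_0 ≅ Z,  H_1 ≅ Z,  H_2 = 0.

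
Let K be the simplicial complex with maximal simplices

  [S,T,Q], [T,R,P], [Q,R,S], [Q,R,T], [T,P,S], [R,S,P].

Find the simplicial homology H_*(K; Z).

Fix the vertex order P < Q < R < S < T and write every simplex with vertices in increasing order. Then dim K = 2 and the simplices of K are:

  0-simplices (5): P, Q, R, S, T
  1-simplices (9): PR, PS, PT, QR, QS, QT, RS, RT, ST
  2-simplices (6): PRS, PRT, PST, QRS, QRT, QST

Hence C_0 ≅ Z^5, C_1 ≅ Z^9, C_2 ≅ Z^6.

∂_1: C_1 → C_0 sends each edge [p,q] (with p < q) to q − p. For instance
  ∂RS = S − R.
The 5×9 boundary matrix has rank 4 and Smith normal form diag(1,1,1,1).

Boundary ∂_2: C_2 → C_1 maps a triangle to the signed sum of its edges. For instance
  ∂QRT = RT − QT + QR,
  ∂PRS = RS − PS + PR.
This gives a 9×6 integer matrix of rank 5; reducing to Smith normal form yields diagonal entries (1,1,1,1,1).

From H_k ≅ ker(∂_k) / im(∂_{k+1}) we obtain:

  H_0: rank C_0 − rank ∂_1 = 5 − 4 = 1, and the invariant factors of ∂_1 are all 1, so H_0 = Z.
  H_1: rank ker ∂_1 − rank ∂_2 = (9 − 4) − 5 = 0, and the invariant factors of ∂_2 are all 1, so H_1 = 0.
  H_2: rank ker ∂_2 − rank ∂_3 = (6 − 5) − 0 = 1, and there is no ∂_3, so H_2 = Z.

H_0 = Z,  H_1 = 0,  H_2 = Z.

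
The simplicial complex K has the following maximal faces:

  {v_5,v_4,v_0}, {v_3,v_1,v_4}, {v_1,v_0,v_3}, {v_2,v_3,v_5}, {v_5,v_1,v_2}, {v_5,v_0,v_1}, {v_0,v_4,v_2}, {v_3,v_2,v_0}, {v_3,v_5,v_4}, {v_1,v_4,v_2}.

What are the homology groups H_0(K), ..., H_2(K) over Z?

Order the vertices as v_0 < v_1 < v_2 < v_3 < v_4 < v_5. Listing each simplex with vertices in this order, K has dimension 2 with simplices:

  0-simplices (6): [v_0], [v_1], [v_2], [v_3], [v_4], [v_5]
  1-simplices (15): (15 of them)
  2-simplices (10): [v_0,v_1,v_3], [v_0,v_1,v_5], [v_0,v_2,v_3], [v_0,v_2,v_4], [v_0,v_4,v_5], [v_1,v_2,v_4], [v_1,v_2,v_5], [v_1,v_3,v_4], [v_2,v_3,v_5], [v_3,v_4,v_5]

so the chain groups are C_0 ≅ Z^6, C_1 ≅ Z^15, C_2 ≅ Z^10.

∂_1: C_1 → C_0 maps an edge to its endpoints' difference, ∂[p,q] = q − p.
The 6×15 boundary matrix has rank 5 and Smith normal form diag(1,1,1,1,1).

The boundary map ∂_2: C_2 → C_1 acts by ∂[p,q,r] = [q,r] − [p,r] + [p,q]. For instance
  ∂[v_1,v_2,v_4] = [v_2,v_4] − [v_1,v_4] + [v_1,v_2],
  ∂[v_1,v_3,v_4] = [v_3,v_4] − [v_1,v_4] + [v_1,v_3].
This gives a 15×10 integer matrix of rank 10; reducing to Smith normal form yields diagonal entries (1,1,1,1,1,1,1,1,1,2).

Computing H_k = (kernel of ∂_k) / (image of ∂_{k+1}):

  H_0: rank C_0 − rank ∂_1 = 6 − 5 = 1, and the invariant factors of ∂_1 are all 1, so H_0 = Z.
  H_1: rank ker ∂_1 − rank ∂_2 = (15 − 5) − 10 = 0, and ∂_2 has invariant factor 2 > 1, so H_1 = Z/2Z.
  H_2: rank ker ∂_2 − rank ∂_3 = (10 − 10) − 0 = 0, and there is no ∂_3, so H_2 = 0.

As a check, the Euler characteristic is 6 − 15 + 10 = 1, which agrees with 1 − 0 + 0 = 1.

H_0 ≅ Z,  H_1 ≅ Z/2Z,  H_2 = 0.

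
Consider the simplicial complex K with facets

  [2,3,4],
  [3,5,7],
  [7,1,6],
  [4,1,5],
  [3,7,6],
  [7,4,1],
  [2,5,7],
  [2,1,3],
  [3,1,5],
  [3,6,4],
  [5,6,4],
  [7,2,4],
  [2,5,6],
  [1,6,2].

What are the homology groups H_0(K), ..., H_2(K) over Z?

Fix the vertex order 1 < 2 < 3 < 4 < 5 < 6 < 7 and write every simplex with vertices in increasing order. Then dim K = 2 and the simplices of K are:

  0-simplices (7): [1], [2], [3], [4], [5], [6], [7]
  1-simplices (21): [1,2], [1,3], [1,4], [1,5], [1,6], [1,7], [2,3], [2,4], [2,5], [2,6], [2,7], [3,4], [3,5], [3,6], [3,7], [4,5], [4,6], [4,7], [5,6], [5,7], [6,7]
  2-simplices (14): [1,2,3], [1,2,6], [1,3,5], [1,4,5], [1,4,7], [1,6,7], [2,3,4], [2,4,7], [2,5,6], [2,5,7], [3,4,6], [3,5,7], [3,6,7], [4,5,6]

giving chain groups C_0 ≅ Z^7, C_1 ≅ Z^21, C_2 ≅ Z^14.

Boundary ∂_1: C_1 → C_0 is given by ∂[p,q] = [q] − [p]. For instance
  ∂[2,4] = [4] − [2].
The resulting 7×21 matrix has rank 6, and its Smith normal form has invariant factors (1,1,1,1,1,1).

∂_2: C_2 → C_1 sends each 2-simplex [p,q,r] to [q,r] − [p,r] + [p,q]. For instance
  ∂[1,2,6] = [2,6] − [1,6] + [1,2],
  ∂[2,5,6] = [5,6] − [2,6] + [2,5].
This gives a 21×14 integer matrix of rank 13; reducing to Smith normal form yields diagonal entries (1,1,1,1,1,1,1,1,1,1,1,1,1).

From H_k ≅ ker(∂_k) / im(∂_{k+1}) we obtain:

  H_0: rank C_0 − rank ∂_1 = 7 − 6 = 1, and the invariant factors of ∂_1 are all 1, so H_0 = Z.
  H_1: rank ker ∂_1 − rank ∂_2 = (21 − 6) − 13 = 2, and the invariant factors of ∂_2 are all 1, so H_1 = Z^2.
  H_2: rank ker ∂_2 − rank ∂_3 = (14 − 13) − 0 = 1, and there is no ∂_3, so H_2 = Z.

As a check, the Euler characteristic is 7 − 21 + 14 = 0, which agrees with 1 − 2 + 1 = 0.

H_0 ≅ Z,  H_1 ≅ Z^2,  H_2 ≅ Z.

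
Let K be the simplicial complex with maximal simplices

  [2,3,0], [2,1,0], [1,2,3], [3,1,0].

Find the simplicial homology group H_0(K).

H_0 ≅ Z.

We work with the vertex ordering 0 < 1 < 2 < 3. The simplices of K, each written with vertices in increasing order, are:

  0-simplices (4): [0], [1], [2], [3]
  1-simplices (6): [0,1], [0,2], [0,3], [1,2], [1,3], [2,3]
  2-simplices (4): [0,1,2], [0,1,3], [0,2,3], [1,2,3]

so the chain groups are C_0 ≅ Z^4, C_1 ≅ Z^6, C_2 ≅ Z^4.

Boundary ∂_1: C_1 → C_0 is given by ∂[p,q] = [q] − [p].
This gives a 4×6 integer matrix of rank 3; reducing to Smith normal form yields diagonal entries (1,1,1).

∂_2: C_2 → C_1 maps a triangle to the signed sum of its edges. For instance
  ∂[0,2,3] = [2,3] − [0,3] + [0,2],
  ∂[0,1,2] = [1,2] − [0,2] + [0,1].
The resulting 6×4 matrix has rank 3, and its Smith normal form has invariant factors (1,1,1).

From H_k ≅ ker(∂_k) / im(∂_{k+1}) we obtain:

  H_0: rank C_0 − rank ∂_1 = 4 − 3 = 1, and the invariant factors of ∂_1 are all 1, so H_0 ≅ Z.

(K is a triangulation of the 2-sphere S^2.)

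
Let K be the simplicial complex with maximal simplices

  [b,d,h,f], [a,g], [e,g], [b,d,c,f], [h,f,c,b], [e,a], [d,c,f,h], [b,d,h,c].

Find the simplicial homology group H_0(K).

H_0 ≅ Z^2.

Take the total order a < b < c < d < e < f < g < h on the vertex set. Then K (dimension 3) consists of the simplices:

  0-simplices (8): a, b, c, d, e, f, g, h
  1-simplices (13): ae, ag, bc, bd, bf, bh, cd, cf, ch, df, dh, eg, fh
  2-simplices (10): bcd, bcf, bch, bdf, bdh, bfh, cdf, cdh, cfh, dfh
  3-simplices (5): bcdf, bcdh, bcfh, bdfh, cdfh

giving chain groups C_0 ≅ Z^8, C_1 ≅ Z^13, C_2 ≅ Z^10, C_3 ≅ Z^5.

∂_1: C_1 → C_0 is given by ∂[p,q] = [q] − [p]. For instance
  ∂cd = d − c.
This gives a 8×13 integer matrix of rank 6; reducing to Smith normal form yields diagonal entries (1,1,1,1,1,1).

∂_2: C_2 → C_1 sends each 2-simplex [p,q,r] to [q,r] − [p,r] + [p,q]. For instance
  ∂bdf = df − bf + bd,
  ∂bdh = dh − bh + bd.
The resulting 13×10 matrix has rank 6, and its Smith normal form has invariant factors (1,1,1,1,1,1).

∂_3: C_3 → C_2 sends each 3-simplex σ to the alternating sum Σ_i (−1)^i (σ with its i-th vertex removed). For instance
  ∂bdfh = dfh − bfh + bdh − bdf,
  ∂cdfh = dfh − cfh + cdh − cdf.
As a 10×5 matrix over Z this has rank 4, with invariant factors (1,1,1,1).

Computing H_k = (kernel of ∂_k) / (image of ∂_{k+1}):

  H_0: rank C_0 − rank ∂_1 = 8 − 6 = 2, and the invariant factors of ∂_1 are all 1, so H_0 ≅ Z^2.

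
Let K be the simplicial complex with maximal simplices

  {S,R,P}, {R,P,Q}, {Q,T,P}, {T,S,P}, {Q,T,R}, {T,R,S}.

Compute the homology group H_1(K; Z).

H_1 = 0.

We work with the vertex ordering P < Q < R < S < T. The simplices of K, each written with vertices in increasing order, are:

  0-simplices (5): P, Q, R, S, T
  1-simplices (9): PQ, PR, PS, PT, QR, QT, RS, RT, ST
  2-simplices (6): PQR, PQT, PRS, PST, QRT, RST

Hence C_0 ≅ Z^5, C_1 ≅ Z^9, C_2 ≅ Z^6.

∂_1: C_1 → C_0 is given by ∂[p,q] = [q] − [p]. For instance
  ∂RS = S − R.
As a 5×9 matrix over Z this has rank 4, with invariant factors (1,1,1,1).

The boundary map ∂_2: C_2 → C_1 maps a triangle to the signed sum of its edges. For instance
  ∂PQR = QR − PR + PQ,
  ∂PQT = QT − PT + PQ.
The 9×6 boundary matrix has rank 5 and Smith normal form diag(1,1,1,1,1).

Computing H_k = (kernel of ∂_k) / (image of ∂_{k+1}):

  H_1: rank ker ∂_1 − rank ∂_2 = (9 − 4) − 5 = 0, and the invariant factors of ∂_2 are all 1, so H_1 = 0.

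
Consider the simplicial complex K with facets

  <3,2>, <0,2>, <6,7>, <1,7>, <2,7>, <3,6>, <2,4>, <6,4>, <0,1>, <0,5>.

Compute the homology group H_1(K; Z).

Take the total order 0 < 1 < 2 < 3 < 4 < 5 < 6 < 7 on the vertex set. Then K (dimension 1) consists of the simplices:

  0-simplices (8): [0], [1], [2], [3], [4], [5], [6], [7]
  1-simplices (10): [0,1], [0,2], [0,5], [1,7], [2,3], [2,4], [2,7], [3,6], [4,6], [6,7]

Hence C_0 ≅ Z^8, C_1 ≅ Z^10.

The boundary map ∂_1: C_1 → C_0 is given by ∂[p,q] = [q] − [p]. For instance
  ∂[0,1] = [1] − [0].
As a 8×10 matrix over Z this has rank 7, with invariant factors (1,1,1,1,1,1,1).

Reading off H_k = ker ∂_k / im ∂_{k+1}:

  H_1: rank ker ∂_1 − rank ∂_2 = (10 − 7) − 0 = 3, and there is no ∂_2, so H_1 = Z^3.

H_1 = Z^3.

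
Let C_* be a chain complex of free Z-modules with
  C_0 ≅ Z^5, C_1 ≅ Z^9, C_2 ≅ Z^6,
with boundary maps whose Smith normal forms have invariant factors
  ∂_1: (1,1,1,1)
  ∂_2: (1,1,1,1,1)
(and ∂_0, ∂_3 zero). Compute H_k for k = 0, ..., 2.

H_0: b_0 = 5 − 0 − 4 = 1; torsion from ∂_1 factors > 1: none. So H_0 = Z.
H_1: b_1 = 9 − 4 − 5 = 0; torsion from ∂_2 factors > 1: none. So H_1 = 0.
H_2: b_2 = 6 − 5 − 0 = 1; torsion from ∂_3 factors > 1: none. So H_2 = Z.

H_0 = Z,  H_1 = 0,  H_2 = Z.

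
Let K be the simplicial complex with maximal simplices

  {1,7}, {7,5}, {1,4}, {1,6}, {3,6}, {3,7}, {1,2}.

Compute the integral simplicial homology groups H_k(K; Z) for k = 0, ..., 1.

Order the vertices as 1 < 2 < 3 < 4 < 5 < 6 < 7. Listing each simplex with vertices in this order, K has dimension 1 with simplices:

  0-simplices (7): [1], [2], [3], [4], [5], [6], [7]
  1-simplices (7): [1,2], [1,4], [1,6], [1,7], [3,6], [3,7], [5,7]

Hence C_0 ≅ Z^7, C_1 ≅ Z^7.

∂_1: C_1 → C_0 is given by ∂[p,q] = [q] − [p]. For instance
  ∂[1,2] = [2] − [1].
The resulting 7×7 matrix has rank 6, and its Smith normal form has invariant factors (1,1,1,1,1,1).

From H_k ≅ ker(∂_k) / im(∂_{k+1}) we obtain:

  H_0: rank C_0 − rank ∂_1 = 7 − 6 = 1, and the invariant factors of ∂_1 are all 1, so H_0 ≅ Z.
  H_1: rank ker ∂_1 − rank ∂_2 = (7 − 6) − 0 = 1, and there is no ∂_2, so H_1 ≅ Z.

H_0 = Z,  H_1 = Z.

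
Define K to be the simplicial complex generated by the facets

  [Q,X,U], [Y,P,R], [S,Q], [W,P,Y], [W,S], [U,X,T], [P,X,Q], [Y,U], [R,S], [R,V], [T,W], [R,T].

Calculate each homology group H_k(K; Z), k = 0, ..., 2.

Fix the vertex order P < Q < R < S < T < U < V < W < X < Y and write every simplex with vertices in increasing order. Then dim K = 2 and the simplices of K are:

  0-simplices (10): P, Q, R, S, T, U, V, W, X, Y
  1-simplices (19): PQ, PR, PW, PX, PY, QS, QU, QX, RS, RT, RV, RY, SW, TU, TW, TX, UX, UY, WY
  2-simplices (5): PQX, PRY, PWY, QUX, TUX

Hence C_0 ≅ Z^10, C_1 ≅ Z^19, C_2 ≅ Z^5.

∂_1: C_1 → C_0 maps an edge to its endpoints' difference, ∂[p,q] = q − p. For instance
  ∂QX = X − Q.
This gives a 10×19 integer matrix of rank 9; reducing to Smith normal form yields diagonal entries (1,1,1,1,1,1,1,1,1).

∂_2: C_2 → C_1 sends each 2-simplex [p,q,r] to [q,r] − [p,r] + [p,q]. For instance
  ∂TUX = UX − TX + TU,
  ∂PQX = QX − PX + PQ.
As a 19×5 matrix over Z this has rank 5, with invariant factors (1,1,1,1,1).

Reading off H_k = ker ∂_k / im ∂_{k+1}:

  H_0: rank C_0 − rank ∂_1 = 10 − 9 = 1, and the invariant factors of ∂_1 are all 1, so H_0 ≅ Z.
  H_1: rank ker ∂_1 − rank ∂_2 = (19 − 9) − 5 = 5, and the invariant factors of ∂_2 are all 1, so H_1 ≅ Z^5.
  H_2: rank ker ∂_2 − rank ∂_3 = (5 − 5) − 0 = 0, and there is no ∂_3, so H_2 ≅ 0.

H_0 ≅ Z,  H_1 ≅ Z^5,  H_2 = 0.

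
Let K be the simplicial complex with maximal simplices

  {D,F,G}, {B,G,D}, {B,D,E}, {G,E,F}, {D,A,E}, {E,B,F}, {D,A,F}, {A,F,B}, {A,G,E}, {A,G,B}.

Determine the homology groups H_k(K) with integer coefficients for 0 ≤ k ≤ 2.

H_0 ≅ Z,  H_1 ≅ Z_2,  H_2 = 0.

K has 6 vertices, 15 edges, 10 triangles.
rank ∂_0 = 0, rank ∂_1 = 5 ⇒ b_0 = 6 − 0 − 5 = 1; all invariant factors of ∂_1 are 1 so no torsion. So H_0 = Z.
rank ∂_1 = 5, rank ∂_2 = 10 ⇒ b_1 = 15 − 5 − 10 = 0; ∂_2 has invariant factor(s) [2] giving torsion. So H_1 = Z_2.
rank ∂_2 = 10, rank ∂_3 = 0 ⇒ b_2 = 10 − 10 − 0 = 0. So H_2 = 0.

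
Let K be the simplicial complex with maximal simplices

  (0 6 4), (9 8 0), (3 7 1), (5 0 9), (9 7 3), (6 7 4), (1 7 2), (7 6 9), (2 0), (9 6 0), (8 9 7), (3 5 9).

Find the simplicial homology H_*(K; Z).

H_0 = Z,  H_1 = Z,  H_2 = 0.

K has 10 vertices, 21 edges, 11 triangles.
rank ∂_0 = 0, rank ∂_1 = 9 ⇒ b_0 = 10 − 0 − 9 = 1; all invariant factors of ∂_1 are 1 so no torsion. So H_0 ≅ Z.
rank ∂_1 = 9, rank ∂_2 = 11 ⇒ b_1 = 21 − 9 − 11 = 1; all invariant factors of ∂_2 are 1 so no torsion. So H_1 ≅ Z.
rank ∂_2 = 11, rank ∂_3 = 0 ⇒ b_2 = 11 − 11 − 0 = 0. So H_2 ≅ 0.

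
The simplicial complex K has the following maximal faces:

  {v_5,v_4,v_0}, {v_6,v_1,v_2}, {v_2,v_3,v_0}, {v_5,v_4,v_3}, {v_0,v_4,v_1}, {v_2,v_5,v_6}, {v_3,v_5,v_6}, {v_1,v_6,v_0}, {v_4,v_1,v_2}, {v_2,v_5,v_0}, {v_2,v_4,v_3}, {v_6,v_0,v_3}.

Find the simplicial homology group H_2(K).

H_2 = 0.

We work with the vertex ordering v_0 < v_1 < v_2 < v_3 < v_4 < v_5 < v_6. The simplices of K, each written with vertices in increasing order, are:

  0-simplices (7): [v_0], [v_1], [v_2], [v_3], [v_4], [v_5], [v_6]
  1-simplices (18): (18 of them)
  2-simplices (12): (12 of them)

Hence C_0 ≅ Z^7, C_1 ≅ Z^18, C_2 ≅ Z^12.

Boundary ∂_1: C_1 → C_0 sends each edge [p,q] (with p < q) to q − p. For instance
  ∂[v_3,v_4] = [v_4] − [v_3].
As a 7×18 matrix over Z this has rank 6, with invariant factors (1,1,1,1,1,1).

∂_2: C_2 → C_1 acts by ∂[p,q,r] = [q,r] − [p,r] + [p,q]. For instance
  ∂[v_1,v_2,v_4] = [v_2,v_4] − [v_1,v_4] + [v_1,v_2],
  ∂[v_2,v_5,v_6] = [v_5,v_6] − [v_2,v_6] + [v_2,v_5].
The resulting 18×12 matrix has rank 12, and its Smith normal form has invariant factors (1,1,1,1,1,1,1,1,1,1,1,2).

Reading off H_k = ker ∂_k / im ∂_{k+1}:

  H_2: rank ker ∂_2 − rank ∂_3 = (12 − 12) − 0 = 0, and there is no ∂_3, so H_2 = 0.

(K is a triangulation of the real projective plane RP^2.)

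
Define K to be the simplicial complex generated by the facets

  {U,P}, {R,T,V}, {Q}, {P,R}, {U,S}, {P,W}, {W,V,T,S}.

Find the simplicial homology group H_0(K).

Take the total order P < Q < R < S < T < U < V < W on the vertex set. Then K (dimension 3) consists of the simplices:

  0-simplices (8): P, Q, R, S, T, U, V, W
  1-simplices (12): PR, PU, PW, RT, RV, ST, SU, SV, SW, TV, TW, VW
  2-simplices (5): RTV, STV, STW, SVW, TVW
  3-simplices (1): STVW

so the chain groups are C_0 ≅ Z^8, C_1 ≅ Z^12, C_2 ≅ Z^5, C_3 ≅ Z^1.

The boundary map ∂_1: C_1 → C_0 maps an edge to its endpoints' difference, ∂[p,q] = q − p. For instance
  ∂SV = V − S.
This gives a 8×12 integer matrix of rank 6; reducing to Smith normal form yields diagonal entries (1,1,1,1,1,1).

The boundary map ∂_2: C_2 → C_1 sends each 2-simplex [p,q,r] to [q,r] − [p,r] + [p,q]. For instance
  ∂TVW = VW − TW + TV,
  ∂STV = TV − SV + ST.
The 12×5 boundary matrix has rank 4 and Smith normal form diag(1,1,1,1).

∂_3: C_3 → C_2 sends each 3-simplex σ to the alternating sum Σ_i (−1)^i (σ with its i-th vertex removed). For instance
  ∂STVW = TVW − SVW + STW − STV.
The resulting 5×1 matrix has rank 1, and its Smith normal form has invariant factors (1).

Reading off H_k = ker ∂_k / im ∂_{k+1}:

  H_0: rank C_0 − rank ∂_1 = 8 − 6 = 2, and the invariant factors of ∂_1 are all 1, so H_0 ≅ Z^2.

H_0 ≅ Z^2.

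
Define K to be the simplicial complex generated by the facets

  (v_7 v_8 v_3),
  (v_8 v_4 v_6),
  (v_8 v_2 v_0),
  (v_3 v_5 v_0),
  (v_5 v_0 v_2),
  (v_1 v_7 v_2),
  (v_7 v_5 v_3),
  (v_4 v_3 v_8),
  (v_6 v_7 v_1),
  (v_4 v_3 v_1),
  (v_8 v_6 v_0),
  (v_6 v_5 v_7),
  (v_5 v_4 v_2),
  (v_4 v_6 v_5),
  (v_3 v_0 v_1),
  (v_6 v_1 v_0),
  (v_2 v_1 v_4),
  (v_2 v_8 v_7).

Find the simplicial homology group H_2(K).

H_2 = Z.

Order the vertices as v_0 < v_1 < v_2 < v_3 < v_4 < v_5 < v_6 < v_7 < v_8. Listing each simplex with vertices in this order, K has dimension 2 with simplices:

  0-simplices (9): [v_0], [v_1], [v_2], [v_3], [v_4], [v_5], [v_6], [v_7], [v_8]
  1-simplices (27): (27 of them)
  2-simplices (18): (18 of them)

giving chain groups C_0 ≅ Z^9, C_1 ≅ Z^27, C_2 ≅ Z^18.

∂_1: C_1 → C_0 sends each edge [p,q] (with p < q) to q − p. For instance
  ∂[v_3,v_7] = [v_7] − [v_3].
As a 9×27 matrix over Z this has rank 8, with invariant factors (1,1,1,1,1,1,1,1).

Boundary ∂_2: C_2 → C_1 acts by ∂[p,q,r] = [q,r] − [p,r] + [p,q]. For instance
  ∂[v_1,v_2,v_4] = [v_2,v_4] − [v_1,v_4] + [v_1,v_2],
  ∂[v_0,v_1,v_6] = [v_1,v_6] − [v_0,v_6] + [v_0,v_1].
The 27×18 boundary matrix has rank 17 and Smith normal form diag(1,1,1,1,1,1,1,1,1,1,1,1,1,1,1,1,1).

From H_k ≅ ker(∂_k) / im(∂_{k+1}) we obtain:

  H_2: rank ker ∂_2 − rank ∂_3 = (18 − 17) − 0 = 1, and there is no ∂_3, so H_2 ≅ Z.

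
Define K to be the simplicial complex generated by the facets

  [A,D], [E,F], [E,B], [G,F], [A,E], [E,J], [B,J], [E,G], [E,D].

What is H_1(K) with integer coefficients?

H_1 ≅ Z^3.

Order the vertices as A < B < D < E < F < G < J. Listing each simplex with vertices in this order, K has dimension 1 with simplices:

  0-simplices (7): A, B, D, E, F, G, J
  1-simplices (9): AD, AE, BE, BJ, DE, EF, EG, EJ, FG

so the chain groups are C_0 ≅ Z^7, C_1 ≅ Z^9.

∂_1: C_1 → C_0 is given by ∂[p,q] = [q] − [p].
As a 7×9 matrix over Z this has rank 6, with invariant factors (1,1,1,1,1,1).

From H_k ≅ ker(∂_k) / im(∂_{k+1}) we obtain:

  H_1: rank ker ∂_1 − rank ∂_2 = (9 − 6) − 0 = 3, and there is no ∂_2, so H_1 = Z^3.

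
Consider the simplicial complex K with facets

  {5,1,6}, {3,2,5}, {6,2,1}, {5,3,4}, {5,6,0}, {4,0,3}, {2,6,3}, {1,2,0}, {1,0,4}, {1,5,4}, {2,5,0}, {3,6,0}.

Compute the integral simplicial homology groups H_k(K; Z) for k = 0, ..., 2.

We work with the vertex ordering 0 < 1 < 2 < 3 < 4 < 5 < 6. The simplices of K, each written with vertices in increasing order, are:

  0-simplices (7): [0], [1], [2], [3], [4], [5], [6]
  1-simplices (18): [0,1], [0,2], [0,3], [0,4], [0,5], [0,6], [1,2], [1,4], [1,5], [1,6], [2,3], [2,5], [2,6], [3,4], [3,5], [3,6], [4,5], [5,6]
  2-simplices (12): [0,1,2], [0,1,4], [0,2,5], [0,3,4], [0,3,6], [0,5,6], [1,2,6], [1,4,5], [1,5,6], [2,3,5], [2,3,6], [3,4,5]

giving chain groups C_0 ≅ Z^7, C_1 ≅ Z^18, C_2 ≅ Z^12.

∂_1: C_1 → C_0 maps an edge to its endpoints' difference, ∂[p,q] = q − p.
This gives a 7×18 integer matrix of rank 6; reducing to Smith normal form yields diagonal entries (1,1,1,1,1,1).

The boundary map ∂_2: C_2 → C_1 sends each 2-simplex [p,q,r] to [q,r] − [p,r] + [p,q]. For instance
  ∂[0,1,2] = [1,2] − [0,2] + [0,1],
  ∂[2,3,5] = [3,5] − [2,5] + [2,3].
As a 18×12 matrix over Z this has rank 12, with invariant factors (1,1,1,1,1,1,1,1,1,1,1,2).

From H_k ≅ ker(∂_k) / im(∂_{k+1}) we obtain:

  H_0: rank C_0 − rank ∂_1 = 7 − 6 = 1, and the invariant factors of ∂_1 are all 1, so H_0 = Z.
  H_1: rank ker ∂_1 − rank ∂_2 = (18 − 6) − 12 = 0, and ∂_2 has invariant factor 2 > 1, so H_1 = Z/2.
  H_2: rank ker ∂_2 − rank ∂_3 = (12 − 12) − 0 = 0, and there is no ∂_3, so H_2 = 0.

H_0 = Z,  H_1 = Z/2,  H_2 = 0.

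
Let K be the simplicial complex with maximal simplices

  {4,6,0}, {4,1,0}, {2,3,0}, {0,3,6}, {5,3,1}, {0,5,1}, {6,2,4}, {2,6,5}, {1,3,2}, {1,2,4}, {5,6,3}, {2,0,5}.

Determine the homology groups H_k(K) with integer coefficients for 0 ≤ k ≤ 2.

We work with the vertex ordering 0 < 1 < 2 < 3 < 4 < 5 < 6. The simplices of K, each written with vertices in increasing order, are:

  0-simplices (7): [0], [1], [2], [3], [4], [5], [6]
  1-simplices (18): [0,1], [0,2], [0,3], [0,4], [0,5], [0,6], [1,2], [1,3], [1,4], [1,5], [2,3], [2,4], [2,5], [2,6], [3,5], [3,6], [4,6], [5,6]
  2-simplices (12): [0,1,4], [0,1,5], [0,2,3], [0,2,5], [0,3,6], [0,4,6], [1,2,3], [1,2,4], [1,3,5], [2,4,6], [2,5,6], [3,5,6]

Hence C_0 ≅ Z^7, C_1 ≅ Z^18, C_2 ≅ Z^12.

Boundary ∂_1: C_1 → C_0 sends each edge [p,q] (with p < q) to q − p.
The 7×18 boundary matrix has rank 6 and Smith normal form diag(1,1,1,1,1,1).

Boundary ∂_2: C_2 → C_1 maps a triangle to the signed sum of its edges. For instance
  ∂[0,1,4] = [1,4] − [0,4] + [0,1],
  ∂[1,3,5] = [3,5] − [1,5] + [1,3].
The resulting 18×12 matrix has rank 12, and its Smith normal form has invariant factors (1,1,1,1,1,1,1,1,1,1,1,2).

Reading off H_k = ker ∂_k / im ∂_{k+1}:

  H_0: rank C_0 − rank ∂_1 = 7 − 6 = 1, and the invariant factors of ∂_1 are all 1, so H_0 ≅ Z.
  H_1: rank ker ∂_1 − rank ∂_2 = (18 − 6) − 12 = 0, and ∂_2 has invariant factor 2 > 1, so H_1 ≅ Z/2Z.
  H_2: rank ker ∂_2 − rank ∂_3 = (12 − 12) − 0 = 0, and there is no ∂_3, so H_2 ≅ 0.

As a check, the Euler characteristic is 7 − 18 + 12 = 1, which agrees with 1 − 0 + 0 = 1.

H_0 ≅ Z,  H_1 ≅ Z/2Z,  H_2 = 0.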